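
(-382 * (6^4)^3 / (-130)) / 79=415765426176 / 5135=80966976.86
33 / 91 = 0.36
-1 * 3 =-3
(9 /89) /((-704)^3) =-9 /31053316096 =-0.00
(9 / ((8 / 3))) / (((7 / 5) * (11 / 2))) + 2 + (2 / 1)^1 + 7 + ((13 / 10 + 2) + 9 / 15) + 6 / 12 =24391 / 1540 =15.84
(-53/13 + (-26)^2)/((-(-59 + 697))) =-8735/8294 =-1.05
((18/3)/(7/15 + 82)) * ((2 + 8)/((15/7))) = 420/1237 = 0.34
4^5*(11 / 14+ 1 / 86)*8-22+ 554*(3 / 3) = 2126212 / 301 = 7063.83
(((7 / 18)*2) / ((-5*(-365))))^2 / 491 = 49 / 132462286875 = 0.00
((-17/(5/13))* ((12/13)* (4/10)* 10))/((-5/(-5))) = -816/5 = -163.20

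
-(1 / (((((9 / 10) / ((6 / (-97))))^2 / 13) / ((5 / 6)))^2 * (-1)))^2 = -28561000000000000 / 4165133546829286530801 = -0.00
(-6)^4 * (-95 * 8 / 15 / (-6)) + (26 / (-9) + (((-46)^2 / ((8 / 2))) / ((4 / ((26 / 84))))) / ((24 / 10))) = 22091665 / 2016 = 10958.17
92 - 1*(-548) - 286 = 354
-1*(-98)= 98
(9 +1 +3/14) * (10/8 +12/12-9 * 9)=-6435/8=-804.38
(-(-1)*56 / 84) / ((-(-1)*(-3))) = -2 / 9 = -0.22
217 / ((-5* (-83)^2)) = -217 / 34445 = -0.01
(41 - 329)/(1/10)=-2880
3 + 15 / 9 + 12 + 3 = 59 / 3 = 19.67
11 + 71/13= 214/13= 16.46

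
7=7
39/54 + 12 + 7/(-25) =5599/450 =12.44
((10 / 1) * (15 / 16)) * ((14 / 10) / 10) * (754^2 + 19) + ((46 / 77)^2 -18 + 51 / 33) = 70786197227 / 94864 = 746186.09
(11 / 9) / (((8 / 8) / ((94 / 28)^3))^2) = 118571368619 / 67765824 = 1749.72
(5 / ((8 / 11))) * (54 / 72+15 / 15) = 385 / 32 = 12.03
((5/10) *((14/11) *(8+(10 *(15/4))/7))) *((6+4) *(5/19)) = 425/19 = 22.37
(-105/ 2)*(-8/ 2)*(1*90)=18900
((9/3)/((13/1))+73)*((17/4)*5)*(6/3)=3112.31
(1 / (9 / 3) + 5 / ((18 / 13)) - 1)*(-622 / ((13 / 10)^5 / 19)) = -31317700000 / 3341637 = -9371.96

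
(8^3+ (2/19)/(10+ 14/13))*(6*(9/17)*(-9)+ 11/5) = -1571062247/116280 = -13511.03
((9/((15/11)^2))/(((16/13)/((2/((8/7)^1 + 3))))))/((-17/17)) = -11011/5800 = -1.90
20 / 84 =5 / 21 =0.24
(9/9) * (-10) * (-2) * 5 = 100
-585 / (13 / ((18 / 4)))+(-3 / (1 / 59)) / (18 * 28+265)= -311799 / 1538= -202.73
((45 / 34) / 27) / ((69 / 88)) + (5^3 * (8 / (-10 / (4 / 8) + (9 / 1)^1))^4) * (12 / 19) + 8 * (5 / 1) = 60838411420 / 978911901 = 62.15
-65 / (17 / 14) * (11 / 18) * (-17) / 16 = 5005 / 144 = 34.76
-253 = -253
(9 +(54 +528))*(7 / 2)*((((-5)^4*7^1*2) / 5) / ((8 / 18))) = 32578875 / 4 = 8144718.75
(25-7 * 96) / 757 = -647 / 757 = -0.85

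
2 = 2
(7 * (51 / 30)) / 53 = 119 / 530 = 0.22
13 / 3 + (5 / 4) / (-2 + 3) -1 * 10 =-53 / 12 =-4.42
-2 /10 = -1 /5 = -0.20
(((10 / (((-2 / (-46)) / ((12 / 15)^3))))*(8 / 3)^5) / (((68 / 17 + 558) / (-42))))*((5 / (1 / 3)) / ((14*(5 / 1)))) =-48234496 / 189675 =-254.30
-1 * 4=-4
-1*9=-9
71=71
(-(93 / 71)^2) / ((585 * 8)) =-0.00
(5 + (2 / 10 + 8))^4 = 18974736 / 625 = 30359.58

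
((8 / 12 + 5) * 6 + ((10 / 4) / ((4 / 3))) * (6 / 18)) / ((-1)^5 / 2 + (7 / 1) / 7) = 277 / 4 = 69.25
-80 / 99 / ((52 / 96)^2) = -5120 / 1859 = -2.75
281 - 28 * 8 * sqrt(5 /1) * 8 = 281 - 1792 * sqrt(5) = -3726.03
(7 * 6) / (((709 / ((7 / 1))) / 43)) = 12642 / 709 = 17.83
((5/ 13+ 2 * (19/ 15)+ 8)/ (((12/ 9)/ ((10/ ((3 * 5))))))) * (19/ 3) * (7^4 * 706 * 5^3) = 857109160075/ 117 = 7325719316.88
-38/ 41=-0.93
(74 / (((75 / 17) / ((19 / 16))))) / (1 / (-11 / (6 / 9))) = -131461 / 400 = -328.65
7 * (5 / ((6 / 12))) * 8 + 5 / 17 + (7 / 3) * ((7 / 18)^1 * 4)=258841 / 459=563.92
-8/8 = -1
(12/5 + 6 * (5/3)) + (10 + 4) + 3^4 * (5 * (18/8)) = 18753/20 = 937.65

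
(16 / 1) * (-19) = -304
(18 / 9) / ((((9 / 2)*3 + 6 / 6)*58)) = 2 / 841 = 0.00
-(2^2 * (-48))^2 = -36864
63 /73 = 0.86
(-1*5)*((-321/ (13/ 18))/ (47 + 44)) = 28890/ 1183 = 24.42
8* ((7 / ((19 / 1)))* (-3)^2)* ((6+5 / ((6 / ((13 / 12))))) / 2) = 91.55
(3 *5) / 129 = 5 / 43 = 0.12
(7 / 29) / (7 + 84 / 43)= 43 / 1595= 0.03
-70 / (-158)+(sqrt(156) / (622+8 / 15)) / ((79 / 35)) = 75 * sqrt(39) / 52693+35 / 79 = 0.45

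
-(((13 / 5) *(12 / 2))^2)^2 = -37015056 / 625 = -59224.09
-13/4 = -3.25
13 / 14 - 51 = -701 / 14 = -50.07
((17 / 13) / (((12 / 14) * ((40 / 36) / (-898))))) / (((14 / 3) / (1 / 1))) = -264.22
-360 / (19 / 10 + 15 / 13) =-46800 / 397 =-117.88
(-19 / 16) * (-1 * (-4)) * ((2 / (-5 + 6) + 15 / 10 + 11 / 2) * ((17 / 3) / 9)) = -323 / 12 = -26.92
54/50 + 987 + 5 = 24827/25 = 993.08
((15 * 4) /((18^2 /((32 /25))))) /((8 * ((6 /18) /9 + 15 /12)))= 16 /695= 0.02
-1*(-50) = 50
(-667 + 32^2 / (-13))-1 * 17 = -9916 / 13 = -762.77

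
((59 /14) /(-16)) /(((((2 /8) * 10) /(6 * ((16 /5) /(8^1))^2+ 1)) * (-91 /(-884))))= -1003 /500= -2.01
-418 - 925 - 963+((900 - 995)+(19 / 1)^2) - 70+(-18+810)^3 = 496790978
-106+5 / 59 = -6249 / 59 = -105.92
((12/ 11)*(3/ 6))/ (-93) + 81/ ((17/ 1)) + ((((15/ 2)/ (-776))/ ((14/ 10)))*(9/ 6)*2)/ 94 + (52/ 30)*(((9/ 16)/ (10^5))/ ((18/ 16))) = 660258580630609/ 138749745750000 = 4.76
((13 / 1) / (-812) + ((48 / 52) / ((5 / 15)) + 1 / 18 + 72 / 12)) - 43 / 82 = 32269043 / 3895164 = 8.28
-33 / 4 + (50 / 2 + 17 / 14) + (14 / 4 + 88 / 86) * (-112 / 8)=-45.36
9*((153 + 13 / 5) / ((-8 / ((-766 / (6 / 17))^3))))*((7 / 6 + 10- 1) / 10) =6549716803408799 / 3600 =1819365778724.67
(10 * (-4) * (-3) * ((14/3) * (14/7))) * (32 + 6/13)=472640/13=36356.92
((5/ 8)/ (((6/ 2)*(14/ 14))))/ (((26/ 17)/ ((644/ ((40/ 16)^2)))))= 2737/ 195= 14.04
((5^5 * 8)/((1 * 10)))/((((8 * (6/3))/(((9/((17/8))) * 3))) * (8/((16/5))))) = 13500/17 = 794.12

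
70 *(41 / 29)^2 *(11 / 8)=192.39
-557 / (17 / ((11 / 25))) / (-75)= 6127 / 31875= 0.19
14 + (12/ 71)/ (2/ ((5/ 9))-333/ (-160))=301822/ 21513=14.03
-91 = -91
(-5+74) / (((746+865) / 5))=115 / 537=0.21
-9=-9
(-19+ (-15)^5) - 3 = -759397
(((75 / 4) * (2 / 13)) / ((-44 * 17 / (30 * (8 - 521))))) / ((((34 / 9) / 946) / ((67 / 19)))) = 787593375 / 15028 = 52408.40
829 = 829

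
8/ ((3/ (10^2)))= 800/ 3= 266.67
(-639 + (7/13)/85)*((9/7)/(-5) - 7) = 4637.27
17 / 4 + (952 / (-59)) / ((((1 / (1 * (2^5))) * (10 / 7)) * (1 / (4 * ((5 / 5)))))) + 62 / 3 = -5029747 / 3540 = -1420.83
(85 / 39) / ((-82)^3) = -85 / 21503352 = -0.00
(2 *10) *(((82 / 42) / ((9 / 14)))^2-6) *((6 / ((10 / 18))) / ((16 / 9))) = 1175 / 3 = 391.67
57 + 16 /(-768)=2735 /48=56.98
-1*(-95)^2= -9025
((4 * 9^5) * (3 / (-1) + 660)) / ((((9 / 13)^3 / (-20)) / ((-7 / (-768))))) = -1364040405 / 16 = -85252525.31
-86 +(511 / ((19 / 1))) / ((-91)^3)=-175905075 / 2045407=-86.00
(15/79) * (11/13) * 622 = 99.93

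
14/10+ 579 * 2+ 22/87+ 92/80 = 2019797/1740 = 1160.80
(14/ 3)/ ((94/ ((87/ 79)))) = 203/ 3713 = 0.05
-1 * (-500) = 500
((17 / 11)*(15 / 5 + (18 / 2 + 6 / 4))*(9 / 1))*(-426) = -879903 / 11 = -79991.18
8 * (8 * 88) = 5632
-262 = -262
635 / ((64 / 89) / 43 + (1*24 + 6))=2430145 / 114874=21.15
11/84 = 0.13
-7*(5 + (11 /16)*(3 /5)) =-3031 /80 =-37.89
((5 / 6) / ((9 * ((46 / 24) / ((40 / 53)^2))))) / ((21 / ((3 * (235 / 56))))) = 470000 / 28491687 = 0.02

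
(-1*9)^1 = -9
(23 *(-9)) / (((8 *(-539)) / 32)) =828 / 539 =1.54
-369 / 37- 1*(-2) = -295 / 37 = -7.97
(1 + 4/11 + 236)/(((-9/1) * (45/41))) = -107051/4455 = -24.03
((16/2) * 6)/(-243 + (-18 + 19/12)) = -576/3113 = -0.19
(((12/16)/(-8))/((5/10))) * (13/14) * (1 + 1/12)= -169/896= -0.19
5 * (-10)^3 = -5000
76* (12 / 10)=456 / 5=91.20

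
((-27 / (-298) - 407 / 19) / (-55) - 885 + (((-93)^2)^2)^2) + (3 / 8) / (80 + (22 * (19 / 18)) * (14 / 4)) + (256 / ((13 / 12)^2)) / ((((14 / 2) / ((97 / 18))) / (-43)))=11969001435818201823486803559 / 2138918962180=5595818096642295.59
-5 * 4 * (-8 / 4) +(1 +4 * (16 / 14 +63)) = 2083 / 7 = 297.57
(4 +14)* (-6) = -108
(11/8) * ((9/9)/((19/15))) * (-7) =-7.60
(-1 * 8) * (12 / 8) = -12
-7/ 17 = -0.41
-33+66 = 33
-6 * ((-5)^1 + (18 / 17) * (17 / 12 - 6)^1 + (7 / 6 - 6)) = 1498 / 17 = 88.12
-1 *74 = -74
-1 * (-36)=36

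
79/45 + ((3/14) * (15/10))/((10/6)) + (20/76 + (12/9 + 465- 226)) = 1161305/4788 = 242.54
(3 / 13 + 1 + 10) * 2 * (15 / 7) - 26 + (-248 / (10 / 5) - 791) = -81251 / 91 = -892.87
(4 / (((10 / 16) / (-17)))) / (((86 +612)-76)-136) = -272 / 1215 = -0.22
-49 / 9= -5.44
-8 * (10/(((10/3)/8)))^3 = -110592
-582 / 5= -116.40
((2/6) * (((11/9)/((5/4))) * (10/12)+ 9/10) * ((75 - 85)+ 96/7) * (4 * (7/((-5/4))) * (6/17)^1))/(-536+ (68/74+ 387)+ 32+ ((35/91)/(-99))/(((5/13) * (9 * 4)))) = 940697472/6505652225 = 0.14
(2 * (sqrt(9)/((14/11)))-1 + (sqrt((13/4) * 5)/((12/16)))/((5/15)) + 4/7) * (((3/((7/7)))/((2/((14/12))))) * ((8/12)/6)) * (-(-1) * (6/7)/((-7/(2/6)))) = -sqrt(65)/63-5/147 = -0.16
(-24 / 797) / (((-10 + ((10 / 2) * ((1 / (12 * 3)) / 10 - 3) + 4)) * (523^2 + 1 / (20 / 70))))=384 / 73201369595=0.00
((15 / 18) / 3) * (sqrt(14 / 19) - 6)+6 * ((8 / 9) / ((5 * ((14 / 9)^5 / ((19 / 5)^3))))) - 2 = 5 * sqrt(266) / 342+173920841 / 63026250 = 3.00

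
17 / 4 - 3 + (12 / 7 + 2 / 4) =97 / 28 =3.46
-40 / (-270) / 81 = 4 / 2187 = 0.00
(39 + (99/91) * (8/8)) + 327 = 33405/91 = 367.09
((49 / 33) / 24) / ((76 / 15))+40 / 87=274625 / 581856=0.47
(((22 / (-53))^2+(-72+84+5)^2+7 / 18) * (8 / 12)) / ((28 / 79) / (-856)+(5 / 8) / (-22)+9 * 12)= 21781517688304 / 12182793284349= 1.79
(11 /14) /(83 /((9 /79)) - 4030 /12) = 99 /49483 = 0.00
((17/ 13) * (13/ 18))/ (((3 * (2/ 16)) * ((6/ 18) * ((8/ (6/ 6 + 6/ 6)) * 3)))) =17/ 27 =0.63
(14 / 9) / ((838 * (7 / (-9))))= -1 / 419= -0.00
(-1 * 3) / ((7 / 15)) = -45 / 7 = -6.43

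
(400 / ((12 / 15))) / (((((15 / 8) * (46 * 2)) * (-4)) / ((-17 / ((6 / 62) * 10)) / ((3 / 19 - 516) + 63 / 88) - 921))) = 118982945930 / 178287237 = 667.37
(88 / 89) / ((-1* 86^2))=-22 / 164561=-0.00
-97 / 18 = -5.39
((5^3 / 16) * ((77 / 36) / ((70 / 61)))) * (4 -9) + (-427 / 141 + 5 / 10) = -4079021 / 54144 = -75.34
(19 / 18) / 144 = 0.01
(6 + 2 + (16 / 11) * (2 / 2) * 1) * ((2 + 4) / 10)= 312 / 55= 5.67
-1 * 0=0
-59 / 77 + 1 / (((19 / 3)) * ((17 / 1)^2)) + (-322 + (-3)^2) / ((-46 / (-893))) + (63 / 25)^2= -73793590004157 / 12155701250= -6070.70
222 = 222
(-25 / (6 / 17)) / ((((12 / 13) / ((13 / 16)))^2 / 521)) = -6324119425 / 221184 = -28592.12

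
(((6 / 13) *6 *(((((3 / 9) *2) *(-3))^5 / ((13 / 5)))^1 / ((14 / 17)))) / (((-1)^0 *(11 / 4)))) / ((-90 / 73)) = 158848 / 13013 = 12.21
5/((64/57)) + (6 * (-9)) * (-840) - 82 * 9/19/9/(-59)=3254632573/71744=45364.53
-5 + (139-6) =128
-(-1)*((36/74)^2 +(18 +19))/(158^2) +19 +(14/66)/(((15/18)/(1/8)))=17888117229/939832190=19.03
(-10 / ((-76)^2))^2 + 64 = 533794841 / 8340544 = 64.00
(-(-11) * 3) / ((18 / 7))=77 / 6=12.83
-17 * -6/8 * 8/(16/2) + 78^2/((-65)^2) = 1419/100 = 14.19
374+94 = 468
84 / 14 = 6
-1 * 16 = -16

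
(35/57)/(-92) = -35/5244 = -0.01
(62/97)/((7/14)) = 1.28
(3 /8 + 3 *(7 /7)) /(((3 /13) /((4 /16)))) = 3.66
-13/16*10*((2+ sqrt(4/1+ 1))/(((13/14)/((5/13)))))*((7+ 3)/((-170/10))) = 875/221+ 875*sqrt(5)/442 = 8.39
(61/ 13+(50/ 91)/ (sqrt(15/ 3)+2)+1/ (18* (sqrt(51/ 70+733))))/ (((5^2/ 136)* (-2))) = -22236/ 2275-136* sqrt(5)/ 91-34* sqrt(3595270)/ 11556225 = -13.12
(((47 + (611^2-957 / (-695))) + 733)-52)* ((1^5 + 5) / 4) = 389947518 / 695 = 561075.57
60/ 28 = 15/ 7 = 2.14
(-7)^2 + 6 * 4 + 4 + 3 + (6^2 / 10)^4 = 154976 / 625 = 247.96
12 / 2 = 6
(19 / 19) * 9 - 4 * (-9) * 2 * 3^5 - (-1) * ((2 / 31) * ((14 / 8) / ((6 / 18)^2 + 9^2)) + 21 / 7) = 792412143 / 45260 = 17508.00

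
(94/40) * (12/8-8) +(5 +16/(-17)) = -7627/680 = -11.22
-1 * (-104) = 104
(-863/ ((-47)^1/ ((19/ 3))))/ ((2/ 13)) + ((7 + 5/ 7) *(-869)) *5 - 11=-64695247/ 1974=-32773.68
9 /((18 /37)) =37 /2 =18.50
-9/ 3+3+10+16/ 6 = 38/ 3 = 12.67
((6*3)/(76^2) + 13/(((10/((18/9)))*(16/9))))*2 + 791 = 11464367/14440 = 793.93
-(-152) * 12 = 1824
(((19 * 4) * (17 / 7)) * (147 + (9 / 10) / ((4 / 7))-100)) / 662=627589 / 46340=13.54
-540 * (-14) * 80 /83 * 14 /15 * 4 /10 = 225792 /83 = 2720.39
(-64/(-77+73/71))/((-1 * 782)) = -1136/1054527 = -0.00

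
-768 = -768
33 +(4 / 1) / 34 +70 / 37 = 22021 / 629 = 35.01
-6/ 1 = -6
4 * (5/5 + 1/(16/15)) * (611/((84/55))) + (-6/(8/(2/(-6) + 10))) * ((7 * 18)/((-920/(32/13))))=1558651469/502320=3102.91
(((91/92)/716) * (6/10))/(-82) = -273/27007520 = -0.00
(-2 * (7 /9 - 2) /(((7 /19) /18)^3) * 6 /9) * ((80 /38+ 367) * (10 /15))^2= 3947164155264 /343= 11507767216.51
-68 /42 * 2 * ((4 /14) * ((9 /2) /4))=-1.04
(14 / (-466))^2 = 49 / 54289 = 0.00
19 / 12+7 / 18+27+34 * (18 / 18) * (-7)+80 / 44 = -82055 / 396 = -207.21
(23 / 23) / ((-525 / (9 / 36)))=-1 / 2100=-0.00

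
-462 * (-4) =1848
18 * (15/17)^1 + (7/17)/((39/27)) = 3573/221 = 16.17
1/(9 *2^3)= 1/72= 0.01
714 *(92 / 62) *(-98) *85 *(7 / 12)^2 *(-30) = 2792903225 / 31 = 90093652.42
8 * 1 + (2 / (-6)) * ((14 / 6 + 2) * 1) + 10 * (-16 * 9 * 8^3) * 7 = -46448581 / 9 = -5160953.44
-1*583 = -583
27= 27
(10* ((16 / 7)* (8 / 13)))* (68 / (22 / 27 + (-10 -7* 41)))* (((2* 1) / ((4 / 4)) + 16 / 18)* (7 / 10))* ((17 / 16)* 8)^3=-32072064 / 7997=-4010.51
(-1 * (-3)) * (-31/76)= -93/76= -1.22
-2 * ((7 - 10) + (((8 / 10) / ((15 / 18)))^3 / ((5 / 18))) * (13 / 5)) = -4125882 / 390625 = -10.56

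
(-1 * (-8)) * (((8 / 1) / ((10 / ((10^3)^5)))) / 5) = 1280000000000000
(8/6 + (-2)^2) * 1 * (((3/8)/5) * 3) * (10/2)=6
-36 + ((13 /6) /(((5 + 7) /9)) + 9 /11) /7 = -21961 /616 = -35.65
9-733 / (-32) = 1021 / 32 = 31.91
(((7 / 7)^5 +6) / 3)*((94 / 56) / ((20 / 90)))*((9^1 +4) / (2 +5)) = 1833 / 56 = 32.73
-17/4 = -4.25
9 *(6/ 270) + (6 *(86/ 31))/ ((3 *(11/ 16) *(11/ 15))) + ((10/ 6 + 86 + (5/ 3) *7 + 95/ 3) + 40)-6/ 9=10214258/ 56265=181.54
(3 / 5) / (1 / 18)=54 / 5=10.80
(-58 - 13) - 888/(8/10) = -1181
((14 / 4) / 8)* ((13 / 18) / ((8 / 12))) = 91 / 192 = 0.47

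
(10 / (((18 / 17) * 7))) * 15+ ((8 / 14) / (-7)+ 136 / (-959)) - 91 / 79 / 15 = 52867914 / 2651635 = 19.94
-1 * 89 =-89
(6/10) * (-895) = -537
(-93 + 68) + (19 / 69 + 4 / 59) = -24.66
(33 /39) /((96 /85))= 0.75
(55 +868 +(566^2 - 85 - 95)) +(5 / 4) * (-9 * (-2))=321121.50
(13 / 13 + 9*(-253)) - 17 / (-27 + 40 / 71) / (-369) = -1576388395 / 692613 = -2276.00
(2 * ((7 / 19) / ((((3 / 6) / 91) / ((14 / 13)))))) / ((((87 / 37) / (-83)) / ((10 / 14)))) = -6019160 / 1653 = -3641.36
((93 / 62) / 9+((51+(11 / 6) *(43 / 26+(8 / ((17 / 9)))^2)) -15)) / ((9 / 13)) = 3249859 / 31212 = 104.12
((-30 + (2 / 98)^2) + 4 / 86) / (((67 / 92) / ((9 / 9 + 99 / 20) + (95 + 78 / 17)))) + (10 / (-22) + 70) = -5524930679706 / 1293531547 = -4271.20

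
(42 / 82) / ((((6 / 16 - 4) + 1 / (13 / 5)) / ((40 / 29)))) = -87360 / 400693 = -0.22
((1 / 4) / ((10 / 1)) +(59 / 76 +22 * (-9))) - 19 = -164311 / 760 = -216.20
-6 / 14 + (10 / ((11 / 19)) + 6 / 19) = 25105 / 1463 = 17.16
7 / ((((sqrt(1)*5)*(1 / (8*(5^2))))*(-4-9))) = -280 / 13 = -21.54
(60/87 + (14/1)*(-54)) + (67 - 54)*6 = -19642/29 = -677.31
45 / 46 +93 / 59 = 6933 / 2714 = 2.55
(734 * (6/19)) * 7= 30828/19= 1622.53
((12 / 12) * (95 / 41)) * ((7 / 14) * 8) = 380 / 41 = 9.27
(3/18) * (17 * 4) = 34/3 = 11.33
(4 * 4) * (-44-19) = -1008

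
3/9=1/3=0.33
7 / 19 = 0.37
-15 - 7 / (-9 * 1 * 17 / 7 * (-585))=-1342624 / 89505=-15.00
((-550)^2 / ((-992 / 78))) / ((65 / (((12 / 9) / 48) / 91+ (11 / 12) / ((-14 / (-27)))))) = -25031875 / 38688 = -647.02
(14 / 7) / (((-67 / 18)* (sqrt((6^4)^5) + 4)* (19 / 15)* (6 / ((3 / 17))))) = -27 / 130854860138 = -0.00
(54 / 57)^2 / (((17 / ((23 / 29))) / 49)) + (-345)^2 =21183601473 / 177973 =119027.05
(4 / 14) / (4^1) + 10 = 141 / 14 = 10.07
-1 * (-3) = 3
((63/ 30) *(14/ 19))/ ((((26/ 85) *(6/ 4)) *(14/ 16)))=952/ 247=3.85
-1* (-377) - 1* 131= 246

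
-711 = -711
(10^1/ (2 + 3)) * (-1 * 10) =-20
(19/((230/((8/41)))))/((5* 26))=38/306475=0.00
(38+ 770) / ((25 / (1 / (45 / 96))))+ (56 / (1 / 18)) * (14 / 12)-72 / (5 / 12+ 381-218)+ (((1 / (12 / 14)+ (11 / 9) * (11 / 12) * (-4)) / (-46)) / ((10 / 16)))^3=1244.51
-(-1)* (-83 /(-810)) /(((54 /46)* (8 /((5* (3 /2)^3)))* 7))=1909 /72576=0.03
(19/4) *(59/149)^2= 66139/88804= 0.74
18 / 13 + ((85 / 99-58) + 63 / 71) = -5013808 / 91377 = -54.87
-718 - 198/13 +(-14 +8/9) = -87322/117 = -746.34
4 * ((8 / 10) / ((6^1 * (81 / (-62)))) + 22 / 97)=58808 / 117855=0.50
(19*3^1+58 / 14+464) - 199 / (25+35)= 219167 / 420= 521.83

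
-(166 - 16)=-150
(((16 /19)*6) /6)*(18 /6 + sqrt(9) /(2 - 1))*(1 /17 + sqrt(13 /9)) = 96 /323 + 32*sqrt(13) /19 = 6.37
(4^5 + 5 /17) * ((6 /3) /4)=17413 /34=512.15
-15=-15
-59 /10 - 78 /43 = -3317 /430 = -7.71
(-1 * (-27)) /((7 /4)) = 108 /7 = 15.43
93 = 93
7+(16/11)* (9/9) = 93/11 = 8.45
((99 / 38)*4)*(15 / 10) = 297 / 19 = 15.63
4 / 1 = 4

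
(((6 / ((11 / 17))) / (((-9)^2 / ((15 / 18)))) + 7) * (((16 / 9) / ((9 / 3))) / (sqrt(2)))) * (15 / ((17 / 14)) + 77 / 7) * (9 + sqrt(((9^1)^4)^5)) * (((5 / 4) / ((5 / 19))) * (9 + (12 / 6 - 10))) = 1149948255278.20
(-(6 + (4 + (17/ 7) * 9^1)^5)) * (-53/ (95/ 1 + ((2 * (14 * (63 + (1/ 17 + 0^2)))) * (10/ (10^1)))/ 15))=2879991.87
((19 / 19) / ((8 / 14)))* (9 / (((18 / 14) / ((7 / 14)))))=49 / 8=6.12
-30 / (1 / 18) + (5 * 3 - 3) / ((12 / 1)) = -539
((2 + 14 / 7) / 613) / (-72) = -1 / 11034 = -0.00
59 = 59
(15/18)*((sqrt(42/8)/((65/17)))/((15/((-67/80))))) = -1139*sqrt(21)/187200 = -0.03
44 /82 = 22 /41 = 0.54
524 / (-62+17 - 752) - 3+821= 651422 / 797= 817.34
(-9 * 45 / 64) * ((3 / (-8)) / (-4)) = -1215 / 2048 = -0.59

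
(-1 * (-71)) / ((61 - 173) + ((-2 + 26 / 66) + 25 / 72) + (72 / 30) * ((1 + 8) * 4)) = -281160 / 106361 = -2.64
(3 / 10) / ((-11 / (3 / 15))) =-3 / 550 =-0.01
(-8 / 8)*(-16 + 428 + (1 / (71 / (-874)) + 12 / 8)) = -56969 / 142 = -401.19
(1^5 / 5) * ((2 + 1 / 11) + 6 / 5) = 181 / 275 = 0.66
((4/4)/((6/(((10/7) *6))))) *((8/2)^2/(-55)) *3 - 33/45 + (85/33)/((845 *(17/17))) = -128636/65065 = -1.98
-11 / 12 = -0.92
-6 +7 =1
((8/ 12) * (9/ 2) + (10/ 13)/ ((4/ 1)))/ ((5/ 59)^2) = 288923/ 650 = 444.50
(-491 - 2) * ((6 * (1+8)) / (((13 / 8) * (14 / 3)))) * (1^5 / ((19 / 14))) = -2586.75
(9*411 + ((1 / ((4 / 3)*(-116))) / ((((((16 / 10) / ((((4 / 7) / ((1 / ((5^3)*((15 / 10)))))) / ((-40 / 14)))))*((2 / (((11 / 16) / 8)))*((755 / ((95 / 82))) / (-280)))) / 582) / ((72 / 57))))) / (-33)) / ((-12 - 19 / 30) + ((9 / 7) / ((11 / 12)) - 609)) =-785475044264295 / 131702502444544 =-5.96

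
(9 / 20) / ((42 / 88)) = 33 / 35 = 0.94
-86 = -86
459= 459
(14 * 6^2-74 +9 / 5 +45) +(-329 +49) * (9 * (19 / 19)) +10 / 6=-30623 / 15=-2041.53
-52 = -52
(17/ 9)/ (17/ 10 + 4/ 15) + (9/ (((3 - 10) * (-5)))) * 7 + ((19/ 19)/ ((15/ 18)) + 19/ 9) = 3224/ 531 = 6.07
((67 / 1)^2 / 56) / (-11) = -4489 / 616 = -7.29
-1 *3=-3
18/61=0.30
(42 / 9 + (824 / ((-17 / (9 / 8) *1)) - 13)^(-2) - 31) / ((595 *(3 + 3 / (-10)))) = -104113549 / 6351638328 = -0.02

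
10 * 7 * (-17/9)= -1190/9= -132.22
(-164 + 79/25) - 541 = -17546/25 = -701.84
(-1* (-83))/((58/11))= 913/58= 15.74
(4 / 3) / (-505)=-4 / 1515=-0.00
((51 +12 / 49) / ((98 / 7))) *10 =12555 / 343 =36.60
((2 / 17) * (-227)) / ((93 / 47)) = -21338 / 1581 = -13.50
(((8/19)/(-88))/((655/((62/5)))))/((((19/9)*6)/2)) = -186/13005025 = -0.00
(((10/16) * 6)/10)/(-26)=-3/208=-0.01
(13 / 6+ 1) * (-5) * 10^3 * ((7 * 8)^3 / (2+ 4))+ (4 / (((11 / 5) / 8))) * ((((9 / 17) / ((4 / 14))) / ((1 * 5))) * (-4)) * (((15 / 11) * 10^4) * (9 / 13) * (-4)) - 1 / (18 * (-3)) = -668025281253259 / 1444014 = -462616900.70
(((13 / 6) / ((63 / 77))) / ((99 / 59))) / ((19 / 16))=1.33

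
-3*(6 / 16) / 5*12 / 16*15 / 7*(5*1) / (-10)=81 / 448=0.18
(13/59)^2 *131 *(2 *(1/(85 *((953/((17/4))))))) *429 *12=56985786/16586965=3.44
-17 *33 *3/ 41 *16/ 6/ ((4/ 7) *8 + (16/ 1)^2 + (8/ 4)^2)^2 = -27489/ 17578258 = -0.00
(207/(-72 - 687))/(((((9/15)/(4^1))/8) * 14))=-80/77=-1.04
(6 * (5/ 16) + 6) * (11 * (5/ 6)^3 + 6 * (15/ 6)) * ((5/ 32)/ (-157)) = -0.17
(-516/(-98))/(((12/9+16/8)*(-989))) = -9/5635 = -0.00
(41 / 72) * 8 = 41 / 9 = 4.56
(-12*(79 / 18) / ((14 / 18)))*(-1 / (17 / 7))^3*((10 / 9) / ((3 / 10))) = 774200 / 44217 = 17.51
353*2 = 706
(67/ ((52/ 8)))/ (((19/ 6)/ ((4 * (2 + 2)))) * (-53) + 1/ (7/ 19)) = -90048/ 67925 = -1.33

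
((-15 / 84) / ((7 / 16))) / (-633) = 20 / 31017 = 0.00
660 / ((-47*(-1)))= 660 / 47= 14.04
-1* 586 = -586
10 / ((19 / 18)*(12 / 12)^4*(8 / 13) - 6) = -585 / 313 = -1.87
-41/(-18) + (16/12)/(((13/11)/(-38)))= -9499/234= -40.59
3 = 3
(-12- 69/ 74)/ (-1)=957/ 74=12.93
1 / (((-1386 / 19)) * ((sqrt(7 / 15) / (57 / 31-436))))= 255721 * sqrt(105) / 300762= 8.71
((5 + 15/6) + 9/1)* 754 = 12441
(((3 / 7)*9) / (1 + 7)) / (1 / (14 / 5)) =1.35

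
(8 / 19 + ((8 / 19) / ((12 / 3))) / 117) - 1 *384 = -852694 / 2223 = -383.58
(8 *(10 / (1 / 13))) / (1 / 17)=17680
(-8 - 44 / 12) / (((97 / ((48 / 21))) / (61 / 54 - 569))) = 1226600 / 7857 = 156.12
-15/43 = -0.35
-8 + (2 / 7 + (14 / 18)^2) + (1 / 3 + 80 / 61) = -189002 / 34587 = -5.46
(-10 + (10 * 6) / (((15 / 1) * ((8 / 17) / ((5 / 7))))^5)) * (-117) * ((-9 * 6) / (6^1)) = -1449709109615 / 137682944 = -10529.33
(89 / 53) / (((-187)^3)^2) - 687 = -1556977174792234810 / 2266342321386077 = -687.00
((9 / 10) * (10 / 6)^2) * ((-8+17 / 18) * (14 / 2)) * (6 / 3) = -4445 / 18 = -246.94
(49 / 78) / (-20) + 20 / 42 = 1619 / 3640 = 0.44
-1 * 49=-49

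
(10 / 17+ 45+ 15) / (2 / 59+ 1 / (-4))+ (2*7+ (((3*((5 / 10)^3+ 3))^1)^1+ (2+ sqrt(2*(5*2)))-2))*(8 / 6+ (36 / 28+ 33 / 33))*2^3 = 1216*sqrt(5) / 21+ 2405708 / 6069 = 525.87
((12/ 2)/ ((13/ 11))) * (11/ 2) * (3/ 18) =4.65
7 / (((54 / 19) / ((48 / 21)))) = 152 / 27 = 5.63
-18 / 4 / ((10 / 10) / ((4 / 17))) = -18 / 17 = -1.06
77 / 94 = 0.82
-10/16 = -5/8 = -0.62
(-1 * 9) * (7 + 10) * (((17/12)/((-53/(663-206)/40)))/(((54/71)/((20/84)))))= 234429575/10017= 23403.17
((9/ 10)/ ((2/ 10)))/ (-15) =-3/ 10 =-0.30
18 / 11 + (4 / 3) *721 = 31778 / 33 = 962.97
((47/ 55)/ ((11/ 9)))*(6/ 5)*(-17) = -43146/ 3025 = -14.26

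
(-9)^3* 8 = -5832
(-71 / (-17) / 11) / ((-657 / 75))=-1775 / 40953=-0.04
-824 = -824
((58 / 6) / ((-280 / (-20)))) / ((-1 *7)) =-29 / 294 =-0.10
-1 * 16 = -16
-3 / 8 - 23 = -187 / 8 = -23.38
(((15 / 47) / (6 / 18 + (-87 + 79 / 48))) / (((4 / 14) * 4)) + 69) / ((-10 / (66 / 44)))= -5671737 / 548020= -10.35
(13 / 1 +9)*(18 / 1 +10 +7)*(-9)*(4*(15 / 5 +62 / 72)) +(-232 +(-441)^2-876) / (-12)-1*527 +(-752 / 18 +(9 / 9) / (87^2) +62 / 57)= -123712.11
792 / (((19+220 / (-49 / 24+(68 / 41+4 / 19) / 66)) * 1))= -109311048 / 12459079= -8.77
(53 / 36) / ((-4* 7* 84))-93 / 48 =-164105 / 84672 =-1.94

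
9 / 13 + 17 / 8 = 293 / 104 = 2.82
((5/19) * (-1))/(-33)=5/627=0.01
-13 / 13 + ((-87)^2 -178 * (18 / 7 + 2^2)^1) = 44788 / 7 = 6398.29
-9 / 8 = -1.12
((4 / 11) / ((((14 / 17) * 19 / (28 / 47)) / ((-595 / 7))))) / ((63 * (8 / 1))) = -1445 / 618849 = -0.00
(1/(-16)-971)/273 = -5179/1456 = -3.56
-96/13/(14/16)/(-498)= 128/7553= 0.02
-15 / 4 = -3.75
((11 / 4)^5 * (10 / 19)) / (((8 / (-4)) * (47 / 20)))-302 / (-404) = -16.86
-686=-686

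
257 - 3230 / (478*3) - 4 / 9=547006 / 2151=254.30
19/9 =2.11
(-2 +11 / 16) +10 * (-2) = -341 / 16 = -21.31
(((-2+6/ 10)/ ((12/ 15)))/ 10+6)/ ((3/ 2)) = 233/ 60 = 3.88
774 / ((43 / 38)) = 684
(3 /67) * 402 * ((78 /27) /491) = 0.11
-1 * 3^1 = -3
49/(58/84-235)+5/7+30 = 30.51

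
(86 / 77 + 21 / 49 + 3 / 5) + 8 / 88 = 123 / 55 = 2.24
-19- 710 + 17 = -712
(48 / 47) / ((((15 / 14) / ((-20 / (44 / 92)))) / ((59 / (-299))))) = 52864 / 6721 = 7.87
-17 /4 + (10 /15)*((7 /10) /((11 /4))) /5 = -13913 /3300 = -4.22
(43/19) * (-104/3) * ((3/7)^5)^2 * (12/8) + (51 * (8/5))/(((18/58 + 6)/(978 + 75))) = 22289405947557372/1636944067955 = 13616.47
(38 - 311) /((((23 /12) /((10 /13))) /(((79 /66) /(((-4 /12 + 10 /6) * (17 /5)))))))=-28.93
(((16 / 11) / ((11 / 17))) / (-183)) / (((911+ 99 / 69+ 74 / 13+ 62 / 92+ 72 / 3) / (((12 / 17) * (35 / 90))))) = -0.00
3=3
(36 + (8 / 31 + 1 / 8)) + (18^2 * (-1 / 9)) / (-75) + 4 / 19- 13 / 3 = 11570407 / 353400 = 32.74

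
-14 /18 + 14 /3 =35 /9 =3.89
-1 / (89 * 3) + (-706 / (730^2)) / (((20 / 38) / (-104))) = 45893869 / 177855375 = 0.26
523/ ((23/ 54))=28242/ 23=1227.91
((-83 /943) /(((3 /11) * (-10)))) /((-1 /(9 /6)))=-913 /18860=-0.05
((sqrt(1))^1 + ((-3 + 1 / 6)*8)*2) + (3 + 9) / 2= -115 / 3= -38.33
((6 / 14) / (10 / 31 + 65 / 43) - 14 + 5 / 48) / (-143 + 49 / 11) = 41153761 / 417332160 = 0.10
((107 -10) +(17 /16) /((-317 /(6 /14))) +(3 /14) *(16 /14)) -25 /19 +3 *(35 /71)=32656934487 /335264272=97.41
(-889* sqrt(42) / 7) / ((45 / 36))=-508* sqrt(42) / 5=-658.44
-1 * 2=-2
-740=-740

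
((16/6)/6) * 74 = 296/9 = 32.89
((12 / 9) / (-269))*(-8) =0.04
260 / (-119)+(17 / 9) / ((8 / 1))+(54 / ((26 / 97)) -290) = -10078829 / 111384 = -90.49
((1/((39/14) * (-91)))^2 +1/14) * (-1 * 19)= -1.36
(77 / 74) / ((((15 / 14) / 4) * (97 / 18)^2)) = 232848 / 1740665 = 0.13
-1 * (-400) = 400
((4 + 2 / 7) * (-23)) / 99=-230 / 231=-1.00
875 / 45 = 175 / 9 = 19.44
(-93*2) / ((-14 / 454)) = 42222 / 7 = 6031.71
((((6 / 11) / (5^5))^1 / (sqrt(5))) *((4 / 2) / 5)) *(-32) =-384 *sqrt(5) / 859375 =-0.00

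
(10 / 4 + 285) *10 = 2875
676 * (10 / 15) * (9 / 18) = 676 / 3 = 225.33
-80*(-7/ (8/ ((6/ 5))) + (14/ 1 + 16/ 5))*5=-6460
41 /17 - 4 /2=7 /17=0.41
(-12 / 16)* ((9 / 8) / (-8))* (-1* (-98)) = 1323 / 128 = 10.34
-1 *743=-743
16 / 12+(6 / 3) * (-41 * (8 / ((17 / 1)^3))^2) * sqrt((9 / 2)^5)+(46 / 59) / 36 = 1439 / 1062 - 159408 * sqrt(2) / 24137569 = 1.35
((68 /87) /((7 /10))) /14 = 340 /4263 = 0.08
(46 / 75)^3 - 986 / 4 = -207789703 / 843750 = -246.27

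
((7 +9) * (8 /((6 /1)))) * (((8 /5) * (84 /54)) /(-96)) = -224 /405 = -0.55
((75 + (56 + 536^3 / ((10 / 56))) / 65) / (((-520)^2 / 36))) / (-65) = -38805867207 / 1428050000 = -27.17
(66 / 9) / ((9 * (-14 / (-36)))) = 44 / 21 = 2.10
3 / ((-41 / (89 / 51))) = -89 / 697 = -0.13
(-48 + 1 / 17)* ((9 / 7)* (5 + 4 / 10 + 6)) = -83619 / 119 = -702.68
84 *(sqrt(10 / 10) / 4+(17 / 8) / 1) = 399 / 2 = 199.50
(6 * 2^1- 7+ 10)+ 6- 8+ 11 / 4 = 63 / 4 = 15.75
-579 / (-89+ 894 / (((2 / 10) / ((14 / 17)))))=-9843 / 61067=-0.16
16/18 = 0.89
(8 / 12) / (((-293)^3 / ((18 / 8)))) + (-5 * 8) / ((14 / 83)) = -83510473261 / 352152598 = -237.14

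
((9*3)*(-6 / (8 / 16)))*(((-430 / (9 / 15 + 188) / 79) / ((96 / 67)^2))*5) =217155375 / 9535616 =22.77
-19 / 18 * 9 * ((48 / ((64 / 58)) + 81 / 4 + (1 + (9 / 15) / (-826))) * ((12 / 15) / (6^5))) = -10161751 / 160574400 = -0.06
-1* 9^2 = -81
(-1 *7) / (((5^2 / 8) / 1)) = -56 / 25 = -2.24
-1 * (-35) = 35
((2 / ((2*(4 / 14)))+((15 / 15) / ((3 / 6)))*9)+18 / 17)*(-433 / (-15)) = 332111 / 510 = 651.20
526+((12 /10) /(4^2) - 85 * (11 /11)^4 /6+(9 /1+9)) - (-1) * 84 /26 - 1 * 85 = 448.14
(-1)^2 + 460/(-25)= -87/5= -17.40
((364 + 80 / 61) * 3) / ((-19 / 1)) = -66852 / 1159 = -57.68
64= 64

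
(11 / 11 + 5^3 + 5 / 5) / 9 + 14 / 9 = 47 / 3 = 15.67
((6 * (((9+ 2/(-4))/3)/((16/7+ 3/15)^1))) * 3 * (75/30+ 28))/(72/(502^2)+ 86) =134507135/18485296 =7.28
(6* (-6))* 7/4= -63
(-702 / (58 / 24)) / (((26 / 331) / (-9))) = 965196 / 29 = 33282.62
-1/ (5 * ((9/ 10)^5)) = -20000/ 59049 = -0.34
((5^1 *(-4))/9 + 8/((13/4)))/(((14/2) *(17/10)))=40/1989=0.02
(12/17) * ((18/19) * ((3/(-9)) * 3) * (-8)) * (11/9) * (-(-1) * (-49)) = -103488/323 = -320.40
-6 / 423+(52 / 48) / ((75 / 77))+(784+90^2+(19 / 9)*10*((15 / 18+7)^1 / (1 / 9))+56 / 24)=438894847 / 42300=10375.76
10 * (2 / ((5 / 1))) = 4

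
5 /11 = 0.45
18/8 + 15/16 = 51/16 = 3.19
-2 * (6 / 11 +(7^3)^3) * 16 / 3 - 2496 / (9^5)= -93195526734368 / 216513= -430438480.53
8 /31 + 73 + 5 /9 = 20594 /279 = 73.81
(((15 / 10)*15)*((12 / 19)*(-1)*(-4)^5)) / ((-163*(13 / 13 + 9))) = -27648 / 3097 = -8.93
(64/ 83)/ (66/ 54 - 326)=-576/ 242609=-0.00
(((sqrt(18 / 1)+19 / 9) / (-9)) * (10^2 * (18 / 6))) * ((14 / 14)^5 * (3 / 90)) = -10 * sqrt(2) / 3 - 190 / 81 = -7.06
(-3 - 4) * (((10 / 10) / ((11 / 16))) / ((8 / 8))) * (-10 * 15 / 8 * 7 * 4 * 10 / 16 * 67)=2462250 / 11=223840.91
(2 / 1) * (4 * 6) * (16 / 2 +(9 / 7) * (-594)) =-253920 / 7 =-36274.29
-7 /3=-2.33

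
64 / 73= 0.88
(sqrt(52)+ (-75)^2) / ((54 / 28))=2920.41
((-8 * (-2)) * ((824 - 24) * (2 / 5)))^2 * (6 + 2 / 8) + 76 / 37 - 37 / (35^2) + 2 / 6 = 22278144320518 / 135975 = 163840002.36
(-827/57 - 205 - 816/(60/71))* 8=-2702048/285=-9480.87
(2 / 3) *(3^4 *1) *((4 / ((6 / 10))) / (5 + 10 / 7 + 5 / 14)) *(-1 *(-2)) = 2016 / 19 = 106.11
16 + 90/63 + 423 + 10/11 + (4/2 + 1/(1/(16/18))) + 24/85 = 26183797/58905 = 444.51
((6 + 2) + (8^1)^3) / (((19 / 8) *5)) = 832 / 19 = 43.79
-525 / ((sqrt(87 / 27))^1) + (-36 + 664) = 628 - 1575 * sqrt(29) / 29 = 335.53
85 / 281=0.30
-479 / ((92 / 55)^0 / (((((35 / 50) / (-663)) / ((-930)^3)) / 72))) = -3353 / 383967857520000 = -0.00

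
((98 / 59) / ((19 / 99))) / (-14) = -693 / 1121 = -0.62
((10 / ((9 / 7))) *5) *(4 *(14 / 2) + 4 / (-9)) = 86800 / 81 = 1071.60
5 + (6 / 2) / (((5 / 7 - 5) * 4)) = 193 / 40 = 4.82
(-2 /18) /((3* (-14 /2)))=1 /189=0.01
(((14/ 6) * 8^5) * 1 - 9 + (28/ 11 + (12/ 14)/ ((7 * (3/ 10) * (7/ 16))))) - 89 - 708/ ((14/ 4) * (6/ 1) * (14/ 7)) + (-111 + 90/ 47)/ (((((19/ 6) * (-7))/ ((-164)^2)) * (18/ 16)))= 1960921542344/ 10107867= 193999.54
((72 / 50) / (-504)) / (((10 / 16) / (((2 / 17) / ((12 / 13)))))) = -26 / 44625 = -0.00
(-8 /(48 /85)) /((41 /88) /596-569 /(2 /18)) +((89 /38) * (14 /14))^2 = 6385631820181 /1163515275444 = 5.49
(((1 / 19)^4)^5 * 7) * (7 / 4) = 49 / 150359893830183832773422404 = 0.00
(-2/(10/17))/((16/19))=-323/80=-4.04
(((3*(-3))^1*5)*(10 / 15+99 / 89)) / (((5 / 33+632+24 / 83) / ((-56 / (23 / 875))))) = 269.68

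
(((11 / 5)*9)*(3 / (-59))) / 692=-297 / 204140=-0.00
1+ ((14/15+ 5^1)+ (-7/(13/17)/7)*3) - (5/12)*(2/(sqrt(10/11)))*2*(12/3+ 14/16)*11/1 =587/195 - 143*sqrt(110)/16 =-90.73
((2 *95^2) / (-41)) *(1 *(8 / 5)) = -28880 / 41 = -704.39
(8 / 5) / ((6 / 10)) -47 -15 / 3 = -148 / 3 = -49.33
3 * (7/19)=21/19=1.11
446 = 446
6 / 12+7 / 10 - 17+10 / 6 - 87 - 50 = -2267 / 15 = -151.13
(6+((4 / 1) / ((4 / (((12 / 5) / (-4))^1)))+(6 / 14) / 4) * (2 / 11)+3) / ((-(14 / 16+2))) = -27444 / 8855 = -3.10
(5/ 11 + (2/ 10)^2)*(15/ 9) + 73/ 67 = 21157/ 11055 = 1.91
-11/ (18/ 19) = -209/ 18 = -11.61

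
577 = 577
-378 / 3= -126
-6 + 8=2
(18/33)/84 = 1/154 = 0.01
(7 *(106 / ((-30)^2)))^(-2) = 202500 / 137641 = 1.47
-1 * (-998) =998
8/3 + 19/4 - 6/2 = 4.42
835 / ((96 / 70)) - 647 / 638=9307247 / 15312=607.84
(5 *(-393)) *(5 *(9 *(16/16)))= -88425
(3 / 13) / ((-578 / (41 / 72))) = -41 / 180336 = -0.00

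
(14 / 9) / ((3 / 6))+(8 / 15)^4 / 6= 474548 / 151875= 3.12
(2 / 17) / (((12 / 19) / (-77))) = -1463 / 102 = -14.34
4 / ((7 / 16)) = 64 / 7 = 9.14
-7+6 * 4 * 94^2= 212057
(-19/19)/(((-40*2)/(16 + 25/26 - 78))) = -0.76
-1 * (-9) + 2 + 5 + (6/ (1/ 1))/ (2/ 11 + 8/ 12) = 323/ 14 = 23.07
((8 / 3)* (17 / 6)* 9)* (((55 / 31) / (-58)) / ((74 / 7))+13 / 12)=7331488 / 99789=73.47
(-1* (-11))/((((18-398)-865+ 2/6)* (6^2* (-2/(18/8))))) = 33/119488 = 0.00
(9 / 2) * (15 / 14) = 135 / 28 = 4.82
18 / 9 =2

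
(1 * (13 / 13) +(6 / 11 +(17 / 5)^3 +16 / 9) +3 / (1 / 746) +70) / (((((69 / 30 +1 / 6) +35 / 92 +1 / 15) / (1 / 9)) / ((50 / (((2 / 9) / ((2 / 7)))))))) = 5352378208 / 928851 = 5762.36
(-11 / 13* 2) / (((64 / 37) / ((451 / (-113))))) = 183557 / 47008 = 3.90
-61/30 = -2.03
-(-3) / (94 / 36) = 54 / 47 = 1.15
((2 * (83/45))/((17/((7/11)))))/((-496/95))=-11039/417384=-0.03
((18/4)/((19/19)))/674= 9/1348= 0.01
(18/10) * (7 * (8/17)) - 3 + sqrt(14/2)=sqrt(7) + 249/85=5.58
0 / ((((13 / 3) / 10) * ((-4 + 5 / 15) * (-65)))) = 0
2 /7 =0.29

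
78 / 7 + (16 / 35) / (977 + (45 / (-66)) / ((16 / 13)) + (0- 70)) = 17777506 / 1595345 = 11.14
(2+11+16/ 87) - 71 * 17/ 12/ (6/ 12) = -10903/ 58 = -187.98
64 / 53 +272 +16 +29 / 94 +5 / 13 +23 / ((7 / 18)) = 158243073 / 453362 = 349.04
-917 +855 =-62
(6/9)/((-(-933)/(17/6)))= 0.00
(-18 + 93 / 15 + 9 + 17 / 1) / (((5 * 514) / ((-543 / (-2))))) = 38553 / 25700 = 1.50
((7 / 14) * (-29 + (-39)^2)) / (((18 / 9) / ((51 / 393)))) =48.40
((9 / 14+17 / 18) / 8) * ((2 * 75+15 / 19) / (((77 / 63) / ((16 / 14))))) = 286500 / 10241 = 27.98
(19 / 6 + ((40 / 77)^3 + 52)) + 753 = 2214112517 / 2739198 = 808.31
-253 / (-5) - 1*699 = -3242 / 5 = -648.40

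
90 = 90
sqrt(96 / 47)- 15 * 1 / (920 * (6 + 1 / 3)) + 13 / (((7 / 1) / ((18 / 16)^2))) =4 * sqrt(282) / 47 + 459657 / 195776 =3.78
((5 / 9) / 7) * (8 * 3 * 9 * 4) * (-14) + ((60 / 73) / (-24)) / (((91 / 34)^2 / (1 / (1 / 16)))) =-580378720 / 604513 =-960.08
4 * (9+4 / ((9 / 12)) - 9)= 64 / 3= 21.33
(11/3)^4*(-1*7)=-102487/81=-1265.27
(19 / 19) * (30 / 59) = 30 / 59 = 0.51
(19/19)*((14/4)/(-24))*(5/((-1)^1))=0.73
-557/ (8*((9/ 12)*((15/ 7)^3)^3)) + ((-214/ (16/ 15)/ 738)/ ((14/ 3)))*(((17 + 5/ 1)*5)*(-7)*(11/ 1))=37322090594524903/ 75656531250000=493.31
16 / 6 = 8 / 3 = 2.67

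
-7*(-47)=329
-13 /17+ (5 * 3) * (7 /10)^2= 2239 /340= 6.59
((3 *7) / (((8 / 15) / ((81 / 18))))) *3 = 8505 / 16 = 531.56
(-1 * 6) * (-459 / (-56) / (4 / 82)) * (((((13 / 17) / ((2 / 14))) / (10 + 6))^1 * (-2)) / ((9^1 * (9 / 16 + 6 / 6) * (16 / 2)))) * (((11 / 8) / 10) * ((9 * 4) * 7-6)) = 6490341 / 32000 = 202.82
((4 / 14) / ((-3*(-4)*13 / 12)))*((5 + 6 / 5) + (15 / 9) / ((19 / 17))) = 4384 / 25935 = 0.17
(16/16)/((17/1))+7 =120/17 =7.06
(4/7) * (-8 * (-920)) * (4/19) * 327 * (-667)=-25684515840/133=-193116660.45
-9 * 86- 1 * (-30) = -744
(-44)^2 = 1936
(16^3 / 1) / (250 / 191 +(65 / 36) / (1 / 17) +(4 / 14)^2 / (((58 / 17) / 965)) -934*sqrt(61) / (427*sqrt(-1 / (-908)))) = -8.91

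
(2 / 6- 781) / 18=-1171 / 27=-43.37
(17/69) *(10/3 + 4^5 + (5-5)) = 2278/9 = 253.11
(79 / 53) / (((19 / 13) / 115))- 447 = -332024 / 1007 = -329.72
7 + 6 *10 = 67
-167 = -167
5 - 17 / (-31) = 172 / 31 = 5.55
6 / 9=2 / 3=0.67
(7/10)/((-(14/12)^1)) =-3/5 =-0.60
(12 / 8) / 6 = 1 / 4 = 0.25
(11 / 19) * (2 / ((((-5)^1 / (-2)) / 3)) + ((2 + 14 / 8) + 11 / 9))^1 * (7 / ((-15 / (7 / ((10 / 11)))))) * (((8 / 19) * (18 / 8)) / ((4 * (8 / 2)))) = -7867783 / 8664000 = -0.91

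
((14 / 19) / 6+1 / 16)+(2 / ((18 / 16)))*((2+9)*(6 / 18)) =55025 / 8208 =6.70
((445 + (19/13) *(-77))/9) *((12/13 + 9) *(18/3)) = 371692/169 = 2199.36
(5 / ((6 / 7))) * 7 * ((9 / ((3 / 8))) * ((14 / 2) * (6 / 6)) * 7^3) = 2352980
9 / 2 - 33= -28.50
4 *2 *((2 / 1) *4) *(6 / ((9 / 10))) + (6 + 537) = 2909 / 3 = 969.67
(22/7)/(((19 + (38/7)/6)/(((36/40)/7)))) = 27/1330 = 0.02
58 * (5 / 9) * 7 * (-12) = -8120 / 3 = -2706.67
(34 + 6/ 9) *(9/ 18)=52/ 3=17.33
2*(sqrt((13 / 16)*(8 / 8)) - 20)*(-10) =400 - 5*sqrt(13) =381.97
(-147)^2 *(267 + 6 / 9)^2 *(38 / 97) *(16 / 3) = 941297336672 / 291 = 3234698751.45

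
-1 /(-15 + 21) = -0.17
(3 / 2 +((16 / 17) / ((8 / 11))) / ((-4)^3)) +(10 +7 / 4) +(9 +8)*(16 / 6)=95575 / 1632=58.56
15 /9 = 5 /3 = 1.67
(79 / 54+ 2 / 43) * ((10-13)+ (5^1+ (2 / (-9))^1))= 28040 / 10449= 2.68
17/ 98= 0.17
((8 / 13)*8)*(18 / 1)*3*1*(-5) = -1329.23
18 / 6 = 3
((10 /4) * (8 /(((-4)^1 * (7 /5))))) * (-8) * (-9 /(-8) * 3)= 675 /7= 96.43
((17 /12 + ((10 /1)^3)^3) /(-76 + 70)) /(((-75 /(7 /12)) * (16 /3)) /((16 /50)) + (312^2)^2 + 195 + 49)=-84000000119 /4775829628320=-0.02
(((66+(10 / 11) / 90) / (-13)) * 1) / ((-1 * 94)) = 6535 / 120978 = 0.05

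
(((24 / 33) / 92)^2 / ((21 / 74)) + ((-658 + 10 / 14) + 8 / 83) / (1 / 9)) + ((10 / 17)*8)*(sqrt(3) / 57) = -659889815393 / 111567687 + 80*sqrt(3) / 969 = -5914.56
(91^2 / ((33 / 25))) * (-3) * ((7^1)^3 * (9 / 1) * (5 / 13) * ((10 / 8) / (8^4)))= -1229011875 / 180224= -6819.36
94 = 94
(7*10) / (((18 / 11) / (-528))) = -67760 / 3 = -22586.67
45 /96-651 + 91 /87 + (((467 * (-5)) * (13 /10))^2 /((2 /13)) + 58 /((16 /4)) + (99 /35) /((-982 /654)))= 59892054.76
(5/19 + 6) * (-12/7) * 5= -1020/19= -53.68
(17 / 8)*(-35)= -595 / 8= -74.38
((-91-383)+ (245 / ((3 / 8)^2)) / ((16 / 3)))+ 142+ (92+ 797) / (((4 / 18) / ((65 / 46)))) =1558723 / 276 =5647.55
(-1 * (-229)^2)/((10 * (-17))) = 52441/170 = 308.48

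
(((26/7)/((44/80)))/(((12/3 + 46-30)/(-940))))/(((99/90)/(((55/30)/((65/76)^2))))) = -2171776/3003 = -723.20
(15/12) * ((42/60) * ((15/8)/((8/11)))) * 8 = 1155/64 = 18.05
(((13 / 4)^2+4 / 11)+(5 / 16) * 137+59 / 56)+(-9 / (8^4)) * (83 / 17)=54.78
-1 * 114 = -114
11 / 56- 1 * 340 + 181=-158.80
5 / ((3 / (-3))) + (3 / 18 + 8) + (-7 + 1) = -17 / 6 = -2.83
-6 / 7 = -0.86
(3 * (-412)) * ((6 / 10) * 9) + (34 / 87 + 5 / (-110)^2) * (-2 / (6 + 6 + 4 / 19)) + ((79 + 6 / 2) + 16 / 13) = -2092679137577 / 317494320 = -6591.23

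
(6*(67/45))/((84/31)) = 2077/630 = 3.30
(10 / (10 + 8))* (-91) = -455 / 9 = -50.56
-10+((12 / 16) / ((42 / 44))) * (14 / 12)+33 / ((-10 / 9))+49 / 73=-166931 / 4380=-38.11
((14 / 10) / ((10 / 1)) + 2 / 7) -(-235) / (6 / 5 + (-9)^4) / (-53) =258697217 / 608644050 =0.43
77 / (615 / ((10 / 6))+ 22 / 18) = 99 / 476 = 0.21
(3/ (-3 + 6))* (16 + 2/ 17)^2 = 75076/ 289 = 259.78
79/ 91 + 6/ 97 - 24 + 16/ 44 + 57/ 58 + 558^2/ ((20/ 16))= 7013330695011/ 28158130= 249069.48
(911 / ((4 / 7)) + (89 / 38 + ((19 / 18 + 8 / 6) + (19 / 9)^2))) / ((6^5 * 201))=0.00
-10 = -10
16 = 16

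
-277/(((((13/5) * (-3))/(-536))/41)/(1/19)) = -30436760/741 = -41075.25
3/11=0.27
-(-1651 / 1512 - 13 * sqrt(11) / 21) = 1651 / 1512 + 13 * sqrt(11) / 21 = 3.15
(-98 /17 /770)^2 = 49 /874225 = 0.00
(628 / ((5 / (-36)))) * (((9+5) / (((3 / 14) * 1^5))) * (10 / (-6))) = 492352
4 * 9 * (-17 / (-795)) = 204 / 265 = 0.77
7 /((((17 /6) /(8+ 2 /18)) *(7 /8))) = 1168 /51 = 22.90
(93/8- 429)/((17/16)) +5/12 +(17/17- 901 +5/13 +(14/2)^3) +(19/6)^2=-1867660/1989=-938.99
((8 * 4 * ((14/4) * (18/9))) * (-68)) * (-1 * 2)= 30464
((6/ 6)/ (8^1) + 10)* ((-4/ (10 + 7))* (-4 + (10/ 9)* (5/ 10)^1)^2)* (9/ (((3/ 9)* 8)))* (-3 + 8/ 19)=1271403/ 5168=246.01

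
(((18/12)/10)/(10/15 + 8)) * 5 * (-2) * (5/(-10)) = 9/104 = 0.09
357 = 357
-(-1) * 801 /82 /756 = 89 /6888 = 0.01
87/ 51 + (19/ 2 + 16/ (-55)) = 20411/ 1870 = 10.91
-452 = -452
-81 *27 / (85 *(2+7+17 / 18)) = -39366 / 15215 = -2.59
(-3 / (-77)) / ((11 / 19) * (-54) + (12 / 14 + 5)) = -57 / 37169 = -0.00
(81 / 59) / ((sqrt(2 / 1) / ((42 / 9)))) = 4.53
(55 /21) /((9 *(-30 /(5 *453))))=-8305 /378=-21.97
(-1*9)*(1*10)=-90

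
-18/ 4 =-9/ 2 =-4.50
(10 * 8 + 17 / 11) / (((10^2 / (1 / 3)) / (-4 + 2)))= -0.54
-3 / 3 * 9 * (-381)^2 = -1306449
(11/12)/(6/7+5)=77/492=0.16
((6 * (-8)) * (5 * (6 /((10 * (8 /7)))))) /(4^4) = -63 /128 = -0.49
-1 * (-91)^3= 753571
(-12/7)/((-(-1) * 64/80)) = -15/7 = -2.14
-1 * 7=-7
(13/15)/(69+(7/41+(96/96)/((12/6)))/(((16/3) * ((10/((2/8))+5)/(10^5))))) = 533/214310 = 0.00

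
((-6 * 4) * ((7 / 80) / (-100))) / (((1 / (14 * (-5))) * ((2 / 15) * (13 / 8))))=-441 / 65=-6.78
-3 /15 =-0.20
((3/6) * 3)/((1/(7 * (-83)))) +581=-581/2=-290.50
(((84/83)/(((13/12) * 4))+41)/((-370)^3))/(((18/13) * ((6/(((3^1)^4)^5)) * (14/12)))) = -17236724976099/58858786000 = -292.85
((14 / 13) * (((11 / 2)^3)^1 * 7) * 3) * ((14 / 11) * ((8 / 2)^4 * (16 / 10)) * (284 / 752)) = 2263075584 / 3055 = 740777.61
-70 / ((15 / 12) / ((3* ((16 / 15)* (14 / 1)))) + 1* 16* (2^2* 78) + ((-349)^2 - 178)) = -12544 / 22689413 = -0.00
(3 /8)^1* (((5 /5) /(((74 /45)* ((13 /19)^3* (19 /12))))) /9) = 16245 /325156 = 0.05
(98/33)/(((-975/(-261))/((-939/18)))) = -444773/10725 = -41.47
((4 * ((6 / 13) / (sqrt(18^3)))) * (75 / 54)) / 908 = 0.00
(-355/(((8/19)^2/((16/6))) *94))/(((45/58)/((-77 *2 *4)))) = 57234023/1269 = 45101.67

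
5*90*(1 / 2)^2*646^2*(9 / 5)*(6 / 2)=253519470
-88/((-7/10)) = 880/7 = 125.71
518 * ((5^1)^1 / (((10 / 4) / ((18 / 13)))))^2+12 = 673356 / 169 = 3984.36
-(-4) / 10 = 2 / 5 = 0.40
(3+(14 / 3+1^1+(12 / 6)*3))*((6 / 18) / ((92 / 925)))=10175 / 207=49.15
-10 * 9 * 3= -270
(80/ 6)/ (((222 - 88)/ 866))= 17320/ 201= 86.17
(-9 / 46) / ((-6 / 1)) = 3 / 92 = 0.03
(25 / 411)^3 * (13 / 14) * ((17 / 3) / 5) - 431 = -1256758373537 / 2915914302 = -431.00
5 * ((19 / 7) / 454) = 95 / 3178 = 0.03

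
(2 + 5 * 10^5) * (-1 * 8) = -4000016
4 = 4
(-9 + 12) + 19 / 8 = 43 / 8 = 5.38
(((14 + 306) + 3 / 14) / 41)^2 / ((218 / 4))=20097289 / 17956442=1.12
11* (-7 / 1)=-77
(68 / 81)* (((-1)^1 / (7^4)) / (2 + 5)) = -68 / 1361367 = -0.00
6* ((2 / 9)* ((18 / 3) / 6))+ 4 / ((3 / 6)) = 28 / 3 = 9.33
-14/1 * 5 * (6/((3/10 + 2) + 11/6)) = -3150/31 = -101.61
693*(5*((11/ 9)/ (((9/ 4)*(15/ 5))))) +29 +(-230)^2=53556.41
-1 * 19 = -19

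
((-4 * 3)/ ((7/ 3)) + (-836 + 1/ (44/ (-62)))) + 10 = -128213/ 154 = -832.55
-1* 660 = -660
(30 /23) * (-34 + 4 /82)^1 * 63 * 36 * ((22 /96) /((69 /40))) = -289396800 /21689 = -13343.02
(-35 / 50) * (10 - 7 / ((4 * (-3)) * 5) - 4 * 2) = -889 / 600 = -1.48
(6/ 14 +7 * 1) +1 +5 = 94/ 7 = 13.43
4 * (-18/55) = -72/55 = -1.31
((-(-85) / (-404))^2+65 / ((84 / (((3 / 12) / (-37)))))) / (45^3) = 123769 / 288909151650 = 0.00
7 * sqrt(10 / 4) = 7 * sqrt(10) / 2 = 11.07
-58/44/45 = -29/990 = -0.03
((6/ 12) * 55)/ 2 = 55/ 4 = 13.75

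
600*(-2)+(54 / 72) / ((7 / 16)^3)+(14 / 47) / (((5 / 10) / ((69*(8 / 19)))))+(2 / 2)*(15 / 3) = -357982601 / 306299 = -1168.74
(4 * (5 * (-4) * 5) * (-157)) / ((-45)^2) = 2512 / 81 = 31.01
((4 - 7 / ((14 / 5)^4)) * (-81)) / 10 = -1727487 / 54880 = -31.48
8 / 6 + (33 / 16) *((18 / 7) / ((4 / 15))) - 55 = -22699 / 672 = -33.78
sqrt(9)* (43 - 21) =66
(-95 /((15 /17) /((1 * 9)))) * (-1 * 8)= 7752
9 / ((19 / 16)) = 144 / 19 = 7.58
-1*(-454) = 454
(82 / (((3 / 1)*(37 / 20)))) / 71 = 1640 / 7881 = 0.21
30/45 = 0.67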